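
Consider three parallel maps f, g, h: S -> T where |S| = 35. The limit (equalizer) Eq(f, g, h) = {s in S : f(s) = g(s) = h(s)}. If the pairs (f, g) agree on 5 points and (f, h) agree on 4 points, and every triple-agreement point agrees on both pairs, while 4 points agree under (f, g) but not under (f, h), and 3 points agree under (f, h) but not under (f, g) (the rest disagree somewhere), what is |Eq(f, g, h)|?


Eq(f, g, h) is the triple-agreement set: points in S where all three
maps take the same value. Using inclusion-exclusion on the pairwise data:
Pair (f, g) agrees on 5 points; pair (f, h) on 4 points.
Points agreeing under (f, g) but not (f, h) = 4; under (f, h) but not (f, g) = 3.
Triple-agreement = agreement-in-(f, g) minus points that agree under (f, g) but not (f, h):
|Eq(f, g, h)| = 5 - 4 = 1
(cross-check via (f, h): 4 - 3 = 1.)

1


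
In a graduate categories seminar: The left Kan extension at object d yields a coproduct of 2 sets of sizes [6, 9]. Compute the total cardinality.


Pointwise, the left Kan extension (Lan_F H)(d) is the colimit, indexed
by the comma category (F downarrow d), of H composed with the
projection (F downarrow d) -> C. Here that colimit is given
as a coproduct (disjoint union) of sets, so its cardinality is the
sum of the sizes of the summands.
Coproduct of sets with sizes: 6 + 9
= 15

15


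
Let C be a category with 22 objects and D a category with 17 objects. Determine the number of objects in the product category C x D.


The product category C x D has objects that are pairs (c, d).
Number of pairs = |Ob(C)| * |Ob(D)| = 22 * 17 = 374

374


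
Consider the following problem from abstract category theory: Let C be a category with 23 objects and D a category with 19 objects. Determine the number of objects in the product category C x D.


The product category C x D has objects that are pairs (c, d).
Number of pairs = |Ob(C)| * |Ob(D)| = 23 * 19 = 437

437


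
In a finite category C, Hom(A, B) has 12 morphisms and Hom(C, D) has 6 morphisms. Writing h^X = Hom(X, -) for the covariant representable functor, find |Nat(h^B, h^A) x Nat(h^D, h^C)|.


By the Yoneda lemma, Nat(h^B, h^A) is isomorphic to Hom(A, B),
so |Nat(h^B, h^A)| = |Hom(A, B)| and |Nat(h^D, h^C)| = |Hom(C, D)|.
|Hom(A, B)| = 12, |Hom(C, D)| = 6.
|Nat(h^B, h^A) x Nat(h^D, h^C)| = 12 * 6 = 72

72


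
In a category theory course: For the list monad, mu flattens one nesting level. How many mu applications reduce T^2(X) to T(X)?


Each application of mu: T^2 -> T removes one layer of nesting.
Starting at depth 2 (i.e., T^2(X)), we need to reach T(X).
Number of mu applications = 2 - 1 = 1

1


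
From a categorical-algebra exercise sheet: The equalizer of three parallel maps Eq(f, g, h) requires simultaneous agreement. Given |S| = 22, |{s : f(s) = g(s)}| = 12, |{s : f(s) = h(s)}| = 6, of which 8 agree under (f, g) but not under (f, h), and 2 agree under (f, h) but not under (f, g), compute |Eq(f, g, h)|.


Eq(f, g, h) is the triple-agreement set: points in S where all three
maps take the same value. Using inclusion-exclusion on the pairwise data:
Pair (f, g) agrees on 12 points; pair (f, h) on 6 points.
Points agreeing under (f, g) but not (f, h) = 8; under (f, h) but not (f, g) = 2.
Triple-agreement = agreement-in-(f, g) minus points that agree under (f, g) but not (f, h):
|Eq(f, g, h)| = 12 - 8 = 4
(cross-check via (f, h): 6 - 2 = 4.)

4


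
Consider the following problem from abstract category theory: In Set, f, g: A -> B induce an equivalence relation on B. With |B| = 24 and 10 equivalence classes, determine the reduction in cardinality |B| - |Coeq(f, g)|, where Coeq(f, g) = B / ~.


The coequalizer Coeq(f, g) = B / ~ has one element per equivalence class.
|B| = 24, |Coeq(f, g)| = 10.
|B| - |Coeq(f, g)| = 24 - 10 = 14.

14


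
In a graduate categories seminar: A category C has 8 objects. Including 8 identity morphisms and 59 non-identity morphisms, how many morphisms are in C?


Each object has an identity morphism, giving 8 identities.
Adding the 59 non-identity morphisms:
Total = 8 + 59 = 67

67


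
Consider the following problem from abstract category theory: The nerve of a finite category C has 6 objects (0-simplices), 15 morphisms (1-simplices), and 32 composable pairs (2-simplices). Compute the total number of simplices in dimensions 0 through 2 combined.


The 2-skeleton of the nerve N(C) consists of simplices in dimensions 0, 1, 2:
  |N(C)_0| = 6 (objects)
  |N(C)_1| = 15 (morphisms)
  |N(C)_2| = 32 (composable pairs)
Total = 6 + 15 + 32 = 53

53


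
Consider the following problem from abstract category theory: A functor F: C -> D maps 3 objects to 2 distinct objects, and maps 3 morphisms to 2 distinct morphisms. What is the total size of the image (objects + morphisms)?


The image of F consists of distinct objects and distinct morphisms.
|Im(F)| on objects = 2
|Im(F)| on morphisms = 2
Total image cardinality = 2 + 2 = 4

4


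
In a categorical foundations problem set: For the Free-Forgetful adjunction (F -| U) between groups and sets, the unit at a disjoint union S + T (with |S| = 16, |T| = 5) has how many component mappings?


The unit eta_X: X -> U(F(X)) of the Free-Forgetful adjunction
maps each element of X to a generator of F(X). For X = S + T (disjoint
union in Set), |S + T| = |S| + |T|.
Total mappings = 16 + 5 = 21.

21


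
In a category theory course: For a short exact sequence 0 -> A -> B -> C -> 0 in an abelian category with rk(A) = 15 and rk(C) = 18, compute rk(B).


For a short exact sequence 0 -> A -> B -> C -> 0,
rank is additive: rank(B) = rank(A) + rank(C).
rank(B) = 15 + 18 = 33

33


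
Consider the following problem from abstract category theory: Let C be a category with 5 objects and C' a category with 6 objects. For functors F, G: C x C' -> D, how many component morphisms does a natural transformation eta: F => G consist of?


A natural transformation eta: F => G assigns one component morphism per
object of the domain category.
The domain is the product category C x C', so
|Ob(C x C')| = |Ob(C)| * |Ob(C')| = 5 * 6 = 30.
Therefore eta has 30 component morphisms.

30


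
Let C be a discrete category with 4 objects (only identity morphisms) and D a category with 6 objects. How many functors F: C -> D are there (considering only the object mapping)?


A functor from a discrete category C to D is determined by
where each object maps. Each of the 4 objects of C can map
to any of the 6 objects of D independently.
Number of functors = 6^4 = 1296

1296


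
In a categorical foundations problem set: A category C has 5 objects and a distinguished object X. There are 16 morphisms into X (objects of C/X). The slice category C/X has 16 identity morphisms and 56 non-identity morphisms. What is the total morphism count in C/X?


In the slice category C/X, objects are morphisms to X.
Identity morphisms: 16 (one per object of C/X).
Non-identity morphisms: 56.
Total = 16 + 56 = 72

72


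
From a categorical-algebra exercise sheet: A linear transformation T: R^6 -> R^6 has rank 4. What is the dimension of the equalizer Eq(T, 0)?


The equalizer of f and the zero map is ker(f).
By the rank-nullity theorem: dim(ker(f)) = dim(domain) - rank(f).
dim(ker(f)) = 6 - 4 = 2

2


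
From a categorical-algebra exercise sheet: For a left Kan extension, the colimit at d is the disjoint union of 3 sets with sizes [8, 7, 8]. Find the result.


Pointwise, the left Kan extension (Lan_F H)(d) is the colimit, indexed
by the comma category (F downarrow d), of H composed with the
projection (F downarrow d) -> C. Here that colimit is given
as a coproduct (disjoint union) of sets, so its cardinality is the
sum of the sizes of the summands.
Coproduct of sets with sizes: 8 + 7 + 8
= 23

23


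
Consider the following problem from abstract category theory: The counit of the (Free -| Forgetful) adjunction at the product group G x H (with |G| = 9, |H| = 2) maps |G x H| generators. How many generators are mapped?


The counit epsilon_K: F(U(K)) -> K of the Free-Forgetful adjunction
maps |K| generators of F(U(K)) into K. For K = G x H (the product group),
|G x H| = |G| * |H|.
Total generators mapped = 9 * 2 = 18.

18


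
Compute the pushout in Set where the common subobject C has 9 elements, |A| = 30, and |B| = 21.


The pushout A +_C B identifies the images of C in A and B.
|A +_C B| = |A| + |B| - |C| (for injections).
= 30 + 21 - 9 = 42

42


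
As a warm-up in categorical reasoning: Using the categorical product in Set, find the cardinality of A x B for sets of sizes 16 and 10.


In Set, the product A x B is the Cartesian product.
By the universal property, |A x B| = |A| * |B|.
|A x B| = 16 * 10 = 160

160


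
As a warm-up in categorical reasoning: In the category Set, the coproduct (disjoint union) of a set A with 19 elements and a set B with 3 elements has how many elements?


In Set, the coproduct A + B is the disjoint union.
|A + B| = |A| + |B| = 19 + 3 = 22

22


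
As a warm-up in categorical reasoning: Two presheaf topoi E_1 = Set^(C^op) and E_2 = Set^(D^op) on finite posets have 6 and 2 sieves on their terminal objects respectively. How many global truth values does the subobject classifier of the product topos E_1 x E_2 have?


In a product of presheaf topoi E_1 x E_2, the subobject classifier
is Omega = Omega_1 x Omega_2 (componentwise), so
|Omega(top)| = |Omega_1(top_1)| * |Omega_2(top_2)|.
= 6 * 2 = 12.

12


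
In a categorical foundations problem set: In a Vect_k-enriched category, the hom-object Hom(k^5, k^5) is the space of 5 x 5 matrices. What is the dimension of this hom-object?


In Vect-enriched categories, Hom(k^n, k^m) is the space of m x n matrices.
dim(Hom(k^5, k^5)) = 5 * 5 = 25

25


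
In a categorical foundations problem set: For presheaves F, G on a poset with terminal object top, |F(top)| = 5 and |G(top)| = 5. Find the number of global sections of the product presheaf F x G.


Global sections of a presheaf on a poset with terminal top satisfy
Gamma(H) ~ H(top). Presheaves admit pointwise products, so
(F x G)(top) = F(top) x G(top) (Cartesian product).
|Gamma(F x G)| = |F(top)| * |G(top)| = 5 * 5 = 25.

25


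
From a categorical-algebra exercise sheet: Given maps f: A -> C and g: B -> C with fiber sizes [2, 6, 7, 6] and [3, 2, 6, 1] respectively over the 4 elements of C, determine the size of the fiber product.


The pullback A x_C B consists of pairs (a, b) with f(a) = g(b).
For each element c in C, the fiber product has |f^-1(c)| * |g^-1(c)| elements.
Summing over C: 2 * 3 + 6 * 2 + 7 * 6 + 6 * 1
= 6 + 12 + 42 + 6 = 66

66


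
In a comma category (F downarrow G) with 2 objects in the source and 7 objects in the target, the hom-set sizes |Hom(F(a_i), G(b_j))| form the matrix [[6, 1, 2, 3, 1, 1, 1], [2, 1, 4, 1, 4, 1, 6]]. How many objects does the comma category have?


Objects of (F downarrow G) are triples (a, b, h: F(a)->G(b)).
The count equals the sum of all entries in the hom-matrix.
sum(row 0) = 15
sum(row 1) = 19
Grand total = 34

34


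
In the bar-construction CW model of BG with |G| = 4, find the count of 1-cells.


In the bar-construction CW model of BG, the n-cells are indexed by
n-tuples [g_1|...|g_n] of non-identity elements of G (degenerate
simplices with some g_i = e do not contribute cells), so there are
(|G| - 1)^n n-cells.
For dim = 1 with |G| = 4:
cells = (4 - 1)^1 = 3^1 = 3

3


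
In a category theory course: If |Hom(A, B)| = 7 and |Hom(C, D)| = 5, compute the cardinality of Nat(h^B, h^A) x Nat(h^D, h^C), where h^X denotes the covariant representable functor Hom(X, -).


By the Yoneda lemma, Nat(h^B, h^A) is isomorphic to Hom(A, B),
so |Nat(h^B, h^A)| = |Hom(A, B)| and |Nat(h^D, h^C)| = |Hom(C, D)|.
|Hom(A, B)| = 7, |Hom(C, D)| = 5.
|Nat(h^B, h^A) x Nat(h^D, h^C)| = 7 * 5 = 35

35


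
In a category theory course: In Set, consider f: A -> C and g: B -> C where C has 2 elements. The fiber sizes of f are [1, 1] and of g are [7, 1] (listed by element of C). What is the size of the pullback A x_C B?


The pullback A x_C B consists of pairs (a, b) with f(a) = g(b).
For each element c in C, the fiber product has |f^-1(c)| * |g^-1(c)| elements.
Summing over C: 1 * 7 + 1 * 1
= 7 + 1 = 8

8


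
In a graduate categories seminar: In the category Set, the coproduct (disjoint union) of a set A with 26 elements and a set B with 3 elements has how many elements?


In Set, the coproduct A + B is the disjoint union.
|A + B| = |A| + |B| = 26 + 3 = 29

29


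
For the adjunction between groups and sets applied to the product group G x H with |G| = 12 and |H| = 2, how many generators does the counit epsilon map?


The counit epsilon_K: F(U(K)) -> K of the Free-Forgetful adjunction
maps |K| generators of F(U(K)) into K. For K = G x H (the product group),
|G x H| = |G| * |H|.
Total generators mapped = 12 * 2 = 24.

24


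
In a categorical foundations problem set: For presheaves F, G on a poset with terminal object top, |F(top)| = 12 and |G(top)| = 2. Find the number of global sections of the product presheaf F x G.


Global sections of a presheaf on a poset with terminal top satisfy
Gamma(H) ~ H(top). Presheaves admit pointwise products, so
(F x G)(top) = F(top) x G(top) (Cartesian product).
|Gamma(F x G)| = |F(top)| * |G(top)| = 12 * 2 = 24.

24


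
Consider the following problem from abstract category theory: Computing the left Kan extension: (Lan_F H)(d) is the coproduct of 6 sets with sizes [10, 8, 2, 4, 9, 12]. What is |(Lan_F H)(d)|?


Pointwise, the left Kan extension (Lan_F H)(d) is the colimit, indexed
by the comma category (F downarrow d), of H composed with the
projection (F downarrow d) -> C. Here that colimit is given
as a coproduct (disjoint union) of sets, so its cardinality is the
sum of the sizes of the summands.
Coproduct of sets with sizes: 10 + 8 + 2 + 4 + 9 + 12
= 45

45


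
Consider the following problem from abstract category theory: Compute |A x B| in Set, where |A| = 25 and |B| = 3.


In Set, the product A x B is the Cartesian product.
By the universal property, |A x B| = |A| * |B|.
|A x B| = 25 * 3 = 75

75


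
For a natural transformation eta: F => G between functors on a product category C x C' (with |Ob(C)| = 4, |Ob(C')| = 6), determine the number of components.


A natural transformation eta: F => G assigns one component morphism per
object of the domain category.
The domain is the product category C x C', so
|Ob(C x C')| = |Ob(C)| * |Ob(C')| = 4 * 6 = 24.
Therefore eta has 24 component morphisms.

24


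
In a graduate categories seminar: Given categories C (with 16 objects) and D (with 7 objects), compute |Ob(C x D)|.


The product category C x D has objects that are pairs (c, d).
Number of pairs = |Ob(C)| * |Ob(D)| = 16 * 7 = 112

112


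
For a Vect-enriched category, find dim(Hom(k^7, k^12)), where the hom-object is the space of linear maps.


In Vect-enriched categories, Hom(k^n, k^m) is the space of m x n matrices.
dim(Hom(k^7, k^12)) = 12 * 7 = 84

84


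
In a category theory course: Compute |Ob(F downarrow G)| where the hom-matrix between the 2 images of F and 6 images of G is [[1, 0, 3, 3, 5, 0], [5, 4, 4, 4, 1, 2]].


Objects of (F downarrow G) are triples (a, b, h: F(a)->G(b)).
The count equals the sum of all entries in the hom-matrix.
sum(row 0) = 12
sum(row 1) = 20
Grand total = 32

32


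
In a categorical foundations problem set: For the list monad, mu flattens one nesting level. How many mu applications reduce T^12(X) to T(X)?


Each application of mu: T^2 -> T removes one layer of nesting.
Starting at depth 12 (i.e., T^12(X)), we need to reach T(X).
Number of mu applications = 12 - 1 = 11

11


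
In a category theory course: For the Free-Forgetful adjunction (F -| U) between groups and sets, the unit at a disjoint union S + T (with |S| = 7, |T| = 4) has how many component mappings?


The unit eta_X: X -> U(F(X)) of the Free-Forgetful adjunction
maps each element of X to a generator of F(X). For X = S + T (disjoint
union in Set), |S + T| = |S| + |T|.
Total mappings = 7 + 4 = 11.

11


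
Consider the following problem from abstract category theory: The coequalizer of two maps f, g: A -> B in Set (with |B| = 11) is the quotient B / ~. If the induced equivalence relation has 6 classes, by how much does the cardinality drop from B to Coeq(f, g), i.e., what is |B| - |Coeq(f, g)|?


The coequalizer Coeq(f, g) = B / ~ has one element per equivalence class.
|B| = 11, |Coeq(f, g)| = 6.
|B| - |Coeq(f, g)| = 11 - 6 = 5.

5


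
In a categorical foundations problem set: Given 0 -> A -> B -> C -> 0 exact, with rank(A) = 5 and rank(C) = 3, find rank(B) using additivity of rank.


For a short exact sequence 0 -> A -> B -> C -> 0,
rank is additive: rank(B) = rank(A) + rank(C).
rank(B) = 5 + 3 = 8

8


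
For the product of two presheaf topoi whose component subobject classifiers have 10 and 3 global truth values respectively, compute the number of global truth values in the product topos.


In a product of presheaf topoi E_1 x E_2, the subobject classifier
is Omega = Omega_1 x Omega_2 (componentwise), so
|Omega(top)| = |Omega_1(top_1)| * |Omega_2(top_2)|.
= 10 * 3 = 30.

30


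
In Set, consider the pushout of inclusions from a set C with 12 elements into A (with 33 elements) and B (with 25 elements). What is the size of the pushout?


The pushout A +_C B identifies the images of C in A and B.
|A +_C B| = |A| + |B| - |C| (for injections).
= 33 + 25 - 12 = 46

46


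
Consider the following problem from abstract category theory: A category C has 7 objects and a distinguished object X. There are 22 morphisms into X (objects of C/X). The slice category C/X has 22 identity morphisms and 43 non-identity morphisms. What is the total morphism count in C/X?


In the slice category C/X, objects are morphisms to X.
Identity morphisms: 22 (one per object of C/X).
Non-identity morphisms: 43.
Total = 22 + 43 = 65

65


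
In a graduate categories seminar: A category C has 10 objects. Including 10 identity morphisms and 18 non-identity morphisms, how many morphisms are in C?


Each object has an identity morphism, giving 10 identities.
Adding the 18 non-identity morphisms:
Total = 10 + 18 = 28

28


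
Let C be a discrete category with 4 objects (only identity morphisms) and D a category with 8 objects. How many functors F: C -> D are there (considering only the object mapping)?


A functor from a discrete category C to D is determined by
where each object maps. Each of the 4 objects of C can map
to any of the 8 objects of D independently.
Number of functors = 8^4 = 4096

4096


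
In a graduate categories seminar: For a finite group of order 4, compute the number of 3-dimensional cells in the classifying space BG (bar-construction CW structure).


In the bar-construction CW model of BG, the n-cells are indexed by
n-tuples [g_1|...|g_n] of non-identity elements of G (degenerate
simplices with some g_i = e do not contribute cells), so there are
(|G| - 1)^n n-cells.
For dim = 3 with |G| = 4:
cells = (4 - 1)^3 = 3^3 = 27

27


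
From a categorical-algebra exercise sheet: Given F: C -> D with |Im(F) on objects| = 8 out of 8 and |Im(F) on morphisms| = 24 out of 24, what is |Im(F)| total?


The image of F consists of distinct objects and distinct morphisms.
|Im(F)| on objects = 8
|Im(F)| on morphisms = 24
Total image cardinality = 8 + 24 = 32

32


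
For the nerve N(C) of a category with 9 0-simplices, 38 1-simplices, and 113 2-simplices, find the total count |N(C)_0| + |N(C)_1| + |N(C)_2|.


The 2-skeleton of the nerve N(C) consists of simplices in dimensions 0, 1, 2:
  |N(C)_0| = 9 (objects)
  |N(C)_1| = 38 (morphisms)
  |N(C)_2| = 113 (composable pairs)
Total = 9 + 38 + 113 = 160

160


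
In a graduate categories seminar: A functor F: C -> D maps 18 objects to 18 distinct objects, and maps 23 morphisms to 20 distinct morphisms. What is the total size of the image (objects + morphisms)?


The image of F consists of distinct objects and distinct morphisms.
|Im(F)| on objects = 18
|Im(F)| on morphisms = 20
Total image cardinality = 18 + 20 = 38

38


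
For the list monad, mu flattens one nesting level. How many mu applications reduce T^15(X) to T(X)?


Each application of mu: T^2 -> T removes one layer of nesting.
Starting at depth 15 (i.e., T^15(X)), we need to reach T(X).
Number of mu applications = 15 - 1 = 14

14


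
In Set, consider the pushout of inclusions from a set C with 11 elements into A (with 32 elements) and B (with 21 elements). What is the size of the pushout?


The pushout A +_C B identifies the images of C in A and B.
|A +_C B| = |A| + |B| - |C| (for injections).
= 32 + 21 - 11 = 42

42


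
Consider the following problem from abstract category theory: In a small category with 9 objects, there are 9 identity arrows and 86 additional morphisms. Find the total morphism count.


Each object has an identity morphism, giving 9 identities.
Adding the 86 non-identity morphisms:
Total = 9 + 86 = 95

95


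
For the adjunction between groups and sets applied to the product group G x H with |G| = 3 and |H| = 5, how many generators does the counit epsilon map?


The counit epsilon_K: F(U(K)) -> K of the Free-Forgetful adjunction
maps |K| generators of F(U(K)) into K. For K = G x H (the product group),
|G x H| = |G| * |H|.
Total generators mapped = 3 * 5 = 15.

15


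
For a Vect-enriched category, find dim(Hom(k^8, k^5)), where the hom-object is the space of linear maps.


In Vect-enriched categories, Hom(k^n, k^m) is the space of m x n matrices.
dim(Hom(k^8, k^5)) = 5 * 8 = 40

40


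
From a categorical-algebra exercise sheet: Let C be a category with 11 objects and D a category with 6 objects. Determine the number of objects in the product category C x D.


The product category C x D has objects that are pairs (c, d).
Number of pairs = |Ob(C)| * |Ob(D)| = 11 * 6 = 66

66


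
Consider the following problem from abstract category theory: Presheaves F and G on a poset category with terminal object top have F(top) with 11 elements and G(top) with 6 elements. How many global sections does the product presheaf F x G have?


Global sections of a presheaf on a poset with terminal top satisfy
Gamma(H) ~ H(top). Presheaves admit pointwise products, so
(F x G)(top) = F(top) x G(top) (Cartesian product).
|Gamma(F x G)| = |F(top)| * |G(top)| = 11 * 6 = 66.

66


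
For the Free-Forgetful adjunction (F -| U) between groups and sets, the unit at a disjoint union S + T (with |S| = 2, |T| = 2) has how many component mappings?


The unit eta_X: X -> U(F(X)) of the Free-Forgetful adjunction
maps each element of X to a generator of F(X). For X = S + T (disjoint
union in Set), |S + T| = |S| + |T|.
Total mappings = 2 + 2 = 4.

4


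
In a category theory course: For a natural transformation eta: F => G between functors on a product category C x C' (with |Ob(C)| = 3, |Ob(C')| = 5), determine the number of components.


A natural transformation eta: F => G assigns one component morphism per
object of the domain category.
The domain is the product category C x C', so
|Ob(C x C')| = |Ob(C)| * |Ob(C')| = 3 * 5 = 15.
Therefore eta has 15 component morphisms.

15


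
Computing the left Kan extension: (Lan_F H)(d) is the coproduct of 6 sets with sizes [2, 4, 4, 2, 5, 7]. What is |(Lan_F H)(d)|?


Pointwise, the left Kan extension (Lan_F H)(d) is the colimit, indexed
by the comma category (F downarrow d), of H composed with the
projection (F downarrow d) -> C. Here that colimit is given
as a coproduct (disjoint union) of sets, so its cardinality is the
sum of the sizes of the summands.
Coproduct of sets with sizes: 2 + 4 + 4 + 2 + 5 + 7
= 24

24


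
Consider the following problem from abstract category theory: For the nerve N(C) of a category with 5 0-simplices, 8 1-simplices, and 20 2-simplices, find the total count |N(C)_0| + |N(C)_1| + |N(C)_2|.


The 2-skeleton of the nerve N(C) consists of simplices in dimensions 0, 1, 2:
  |N(C)_0| = 5 (objects)
  |N(C)_1| = 8 (morphisms)
  |N(C)_2| = 20 (composable pairs)
Total = 5 + 8 + 20 = 33

33


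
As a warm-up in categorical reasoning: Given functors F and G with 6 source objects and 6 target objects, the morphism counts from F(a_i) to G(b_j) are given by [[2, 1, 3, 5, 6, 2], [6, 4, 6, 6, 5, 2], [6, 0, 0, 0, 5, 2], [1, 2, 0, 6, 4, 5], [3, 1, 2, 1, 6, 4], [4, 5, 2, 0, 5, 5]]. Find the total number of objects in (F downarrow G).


Objects of (F downarrow G) are triples (a, b, h: F(a)->G(b)).
The count equals the sum of all entries in the hom-matrix.
sum(row 0) = 19
sum(row 1) = 29
sum(row 2) = 13
sum(row 3) = 18
sum(row 4) = 17
sum(row 5) = 21
Grand total = 117

117


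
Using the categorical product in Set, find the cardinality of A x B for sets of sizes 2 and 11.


In Set, the product A x B is the Cartesian product.
By the universal property, |A x B| = |A| * |B|.
|A x B| = 2 * 11 = 22

22


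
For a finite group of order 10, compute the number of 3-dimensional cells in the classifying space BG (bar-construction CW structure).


In the bar-construction CW model of BG, the n-cells are indexed by
n-tuples [g_1|...|g_n] of non-identity elements of G (degenerate
simplices with some g_i = e do not contribute cells), so there are
(|G| - 1)^n n-cells.
For dim = 3 with |G| = 10:
cells = (10 - 1)^3 = 9^3 = 729

729


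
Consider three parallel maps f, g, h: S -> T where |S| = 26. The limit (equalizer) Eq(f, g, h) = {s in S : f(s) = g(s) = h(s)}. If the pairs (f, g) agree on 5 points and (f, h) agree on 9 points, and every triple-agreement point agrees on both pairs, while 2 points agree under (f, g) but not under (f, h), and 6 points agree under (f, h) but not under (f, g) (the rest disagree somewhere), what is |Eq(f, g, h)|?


Eq(f, g, h) is the triple-agreement set: points in S where all three
maps take the same value. Using inclusion-exclusion on the pairwise data:
Pair (f, g) agrees on 5 points; pair (f, h) on 9 points.
Points agreeing under (f, g) but not (f, h) = 2; under (f, h) but not (f, g) = 6.
Triple-agreement = agreement-in-(f, g) minus points that agree under (f, g) but not (f, h):
|Eq(f, g, h)| = 5 - 2 = 3
(cross-check via (f, h): 9 - 6 = 3.)

3


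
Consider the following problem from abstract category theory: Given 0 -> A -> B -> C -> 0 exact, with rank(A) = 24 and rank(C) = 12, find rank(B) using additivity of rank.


For a short exact sequence 0 -> A -> B -> C -> 0,
rank is additive: rank(B) = rank(A) + rank(C).
rank(B) = 24 + 12 = 36

36


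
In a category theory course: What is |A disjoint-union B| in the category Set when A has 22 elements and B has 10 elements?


In Set, the coproduct A + B is the disjoint union.
|A + B| = |A| + |B| = 22 + 10 = 32

32


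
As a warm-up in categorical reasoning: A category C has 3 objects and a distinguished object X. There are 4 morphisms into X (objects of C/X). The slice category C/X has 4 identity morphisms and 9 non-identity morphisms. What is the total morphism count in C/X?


In the slice category C/X, objects are morphisms to X.
Identity morphisms: 4 (one per object of C/X).
Non-identity morphisms: 9.
Total = 4 + 9 = 13

13


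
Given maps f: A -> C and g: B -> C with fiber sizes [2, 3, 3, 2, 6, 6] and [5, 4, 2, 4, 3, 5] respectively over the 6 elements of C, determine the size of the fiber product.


The pullback A x_C B consists of pairs (a, b) with f(a) = g(b).
For each element c in C, the fiber product has |f^-1(c)| * |g^-1(c)| elements.
Summing over C: 2 * 5 + 3 * 4 + 3 * 2 + 2 * 4 + 6 * 3 + 6 * 5
= 10 + 12 + 6 + 8 + 18 + 30 = 84

84


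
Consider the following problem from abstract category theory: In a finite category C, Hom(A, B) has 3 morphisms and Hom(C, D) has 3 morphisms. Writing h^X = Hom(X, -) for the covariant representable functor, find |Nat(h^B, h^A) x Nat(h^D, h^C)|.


By the Yoneda lemma, Nat(h^B, h^A) is isomorphic to Hom(A, B),
so |Nat(h^B, h^A)| = |Hom(A, B)| and |Nat(h^D, h^C)| = |Hom(C, D)|.
|Hom(A, B)| = 3, |Hom(C, D)| = 3.
|Nat(h^B, h^A) x Nat(h^D, h^C)| = 3 * 3 = 9

9


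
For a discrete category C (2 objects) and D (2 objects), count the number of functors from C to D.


A functor from a discrete category C to D is determined by
where each object maps. Each of the 2 objects of C can map
to any of the 2 objects of D independently.
Number of functors = 2^2 = 4

4


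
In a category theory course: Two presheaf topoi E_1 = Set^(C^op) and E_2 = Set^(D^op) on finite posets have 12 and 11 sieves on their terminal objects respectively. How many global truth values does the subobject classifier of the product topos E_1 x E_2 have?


In a product of presheaf topoi E_1 x E_2, the subobject classifier
is Omega = Omega_1 x Omega_2 (componentwise), so
|Omega(top)| = |Omega_1(top_1)| * |Omega_2(top_2)|.
= 12 * 11 = 132.

132


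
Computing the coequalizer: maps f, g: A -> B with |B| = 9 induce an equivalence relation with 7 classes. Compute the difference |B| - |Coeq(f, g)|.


The coequalizer Coeq(f, g) = B / ~ has one element per equivalence class.
|B| = 9, |Coeq(f, g)| = 7.
|B| - |Coeq(f, g)| = 9 - 7 = 2.

2


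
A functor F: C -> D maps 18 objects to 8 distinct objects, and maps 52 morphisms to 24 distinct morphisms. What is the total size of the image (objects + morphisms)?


The image of F consists of distinct objects and distinct morphisms.
|Im(F)| on objects = 8
|Im(F)| on morphisms = 24
Total image cardinality = 8 + 24 = 32

32


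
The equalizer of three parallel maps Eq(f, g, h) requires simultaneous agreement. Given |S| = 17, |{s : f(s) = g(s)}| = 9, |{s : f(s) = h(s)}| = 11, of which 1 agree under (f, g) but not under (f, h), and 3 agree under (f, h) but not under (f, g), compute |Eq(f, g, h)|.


Eq(f, g, h) is the triple-agreement set: points in S where all three
maps take the same value. Using inclusion-exclusion on the pairwise data:
Pair (f, g) agrees on 9 points; pair (f, h) on 11 points.
Points agreeing under (f, g) but not (f, h) = 1; under (f, h) but not (f, g) = 3.
Triple-agreement = agreement-in-(f, g) minus points that agree under (f, g) but not (f, h):
|Eq(f, g, h)| = 9 - 1 = 8
(cross-check via (f, h): 11 - 3 = 8.)

8


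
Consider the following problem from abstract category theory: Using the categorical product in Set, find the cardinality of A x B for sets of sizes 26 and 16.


In Set, the product A x B is the Cartesian product.
By the universal property, |A x B| = |A| * |B|.
|A x B| = 26 * 16 = 416

416


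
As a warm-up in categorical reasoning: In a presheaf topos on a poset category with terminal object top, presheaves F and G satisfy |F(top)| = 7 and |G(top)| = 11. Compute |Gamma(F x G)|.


Global sections of a presheaf on a poset with terminal top satisfy
Gamma(H) ~ H(top). Presheaves admit pointwise products, so
(F x G)(top) = F(top) x G(top) (Cartesian product).
|Gamma(F x G)| = |F(top)| * |G(top)| = 7 * 11 = 77.

77


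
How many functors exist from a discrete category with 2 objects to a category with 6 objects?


A functor from a discrete category C to D is determined by
where each object maps. Each of the 2 objects of C can map
to any of the 6 objects of D independently.
Number of functors = 6^2 = 36

36


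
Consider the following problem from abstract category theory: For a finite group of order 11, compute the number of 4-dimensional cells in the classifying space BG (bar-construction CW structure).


In the bar-construction CW model of BG, the n-cells are indexed by
n-tuples [g_1|...|g_n] of non-identity elements of G (degenerate
simplices with some g_i = e do not contribute cells), so there are
(|G| - 1)^n n-cells.
For dim = 4 with |G| = 11:
cells = (11 - 1)^4 = 10^4 = 10000

10000


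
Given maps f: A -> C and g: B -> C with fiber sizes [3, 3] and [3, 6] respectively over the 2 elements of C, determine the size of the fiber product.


The pullback A x_C B consists of pairs (a, b) with f(a) = g(b).
For each element c in C, the fiber product has |f^-1(c)| * |g^-1(c)| elements.
Summing over C: 3 * 3 + 3 * 6
= 9 + 18 = 27

27


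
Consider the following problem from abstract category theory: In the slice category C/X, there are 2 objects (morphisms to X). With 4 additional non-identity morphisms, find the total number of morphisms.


In the slice category C/X, objects are morphisms to X.
Identity morphisms: 2 (one per object of C/X).
Non-identity morphisms: 4.
Total = 2 + 4 = 6

6


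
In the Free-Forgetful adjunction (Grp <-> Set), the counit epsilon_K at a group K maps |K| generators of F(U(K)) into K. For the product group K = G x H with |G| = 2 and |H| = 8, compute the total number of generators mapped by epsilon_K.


The counit epsilon_K: F(U(K)) -> K of the Free-Forgetful adjunction
maps |K| generators of F(U(K)) into K. For K = G x H (the product group),
|G x H| = |G| * |H|.
Total generators mapped = 2 * 8 = 16.

16


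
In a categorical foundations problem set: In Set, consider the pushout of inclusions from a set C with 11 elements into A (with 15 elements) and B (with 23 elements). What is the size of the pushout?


The pushout A +_C B identifies the images of C in A and B.
|A +_C B| = |A| + |B| - |C| (for injections).
= 15 + 23 - 11 = 27

27


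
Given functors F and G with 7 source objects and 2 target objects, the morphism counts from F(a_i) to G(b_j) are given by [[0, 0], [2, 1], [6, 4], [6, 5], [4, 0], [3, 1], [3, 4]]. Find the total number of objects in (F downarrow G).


Objects of (F downarrow G) are triples (a, b, h: F(a)->G(b)).
The count equals the sum of all entries in the hom-matrix.
sum(row 0) = 0
sum(row 1) = 3
sum(row 2) = 10
sum(row 3) = 11
sum(row 4) = 4
sum(row 5) = 4
sum(row 6) = 7
Grand total = 39

39


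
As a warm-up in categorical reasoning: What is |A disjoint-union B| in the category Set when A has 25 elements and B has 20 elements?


In Set, the coproduct A + B is the disjoint union.
|A + B| = |A| + |B| = 25 + 20 = 45

45


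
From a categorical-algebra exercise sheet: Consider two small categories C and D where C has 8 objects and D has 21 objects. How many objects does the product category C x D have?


The product category C x D has objects that are pairs (c, d).
Number of pairs = |Ob(C)| * |Ob(D)| = 8 * 21 = 168

168


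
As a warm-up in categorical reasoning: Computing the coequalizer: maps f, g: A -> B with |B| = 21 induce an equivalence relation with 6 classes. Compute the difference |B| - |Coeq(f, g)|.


The coequalizer Coeq(f, g) = B / ~ has one element per equivalence class.
|B| = 21, |Coeq(f, g)| = 6.
|B| - |Coeq(f, g)| = 21 - 6 = 15.

15


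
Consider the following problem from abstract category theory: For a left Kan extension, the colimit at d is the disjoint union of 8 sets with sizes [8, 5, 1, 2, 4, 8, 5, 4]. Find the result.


Pointwise, the left Kan extension (Lan_F H)(d) is the colimit, indexed
by the comma category (F downarrow d), of H composed with the
projection (F downarrow d) -> C. Here that colimit is given
as a coproduct (disjoint union) of sets, so its cardinality is the
sum of the sizes of the summands.
Coproduct of sets with sizes: 8 + 5 + 1 + 2 + 4 + 8 + 5 + 4
= 37

37


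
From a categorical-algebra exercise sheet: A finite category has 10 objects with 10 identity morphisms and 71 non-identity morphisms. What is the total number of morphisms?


Each object has an identity morphism, giving 10 identities.
Adding the 71 non-identity morphisms:
Total = 10 + 71 = 81

81


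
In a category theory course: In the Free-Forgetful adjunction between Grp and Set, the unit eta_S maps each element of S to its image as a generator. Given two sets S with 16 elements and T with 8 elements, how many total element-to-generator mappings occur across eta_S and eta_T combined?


The unit eta_X: X -> U(F(X)) of the Free-Forgetful adjunction
maps each element of X to a generator of F(X). For X = S + T (disjoint
union in Set), |S + T| = |S| + |T|.
Total mappings = 16 + 8 = 24.

24


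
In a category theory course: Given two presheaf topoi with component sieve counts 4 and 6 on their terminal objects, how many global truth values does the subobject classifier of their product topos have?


In a product of presheaf topoi E_1 x E_2, the subobject classifier
is Omega = Omega_1 x Omega_2 (componentwise), so
|Omega(top)| = |Omega_1(top_1)| * |Omega_2(top_2)|.
= 4 * 6 = 24.

24


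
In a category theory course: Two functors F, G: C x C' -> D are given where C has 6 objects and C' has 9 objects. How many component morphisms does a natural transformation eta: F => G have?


A natural transformation eta: F => G assigns one component morphism per
object of the domain category.
The domain is the product category C x C', so
|Ob(C x C')| = |Ob(C)| * |Ob(C')| = 6 * 9 = 54.
Therefore eta has 54 component morphisms.

54


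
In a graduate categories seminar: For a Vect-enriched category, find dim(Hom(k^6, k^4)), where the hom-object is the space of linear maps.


In Vect-enriched categories, Hom(k^n, k^m) is the space of m x n matrices.
dim(Hom(k^6, k^4)) = 4 * 6 = 24

24


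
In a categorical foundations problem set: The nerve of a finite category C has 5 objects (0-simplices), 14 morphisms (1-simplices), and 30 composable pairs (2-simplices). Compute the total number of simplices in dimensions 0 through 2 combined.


The 2-skeleton of the nerve N(C) consists of simplices in dimensions 0, 1, 2:
  |N(C)_0| = 5 (objects)
  |N(C)_1| = 14 (morphisms)
  |N(C)_2| = 30 (composable pairs)
Total = 5 + 14 + 30 = 49

49


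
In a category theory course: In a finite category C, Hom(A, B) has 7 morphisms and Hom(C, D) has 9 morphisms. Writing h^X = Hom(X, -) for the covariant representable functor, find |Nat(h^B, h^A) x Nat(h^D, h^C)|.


By the Yoneda lemma, Nat(h^B, h^A) is isomorphic to Hom(A, B),
so |Nat(h^B, h^A)| = |Hom(A, B)| and |Nat(h^D, h^C)| = |Hom(C, D)|.
|Hom(A, B)| = 7, |Hom(C, D)| = 9.
|Nat(h^B, h^A) x Nat(h^D, h^C)| = 7 * 9 = 63

63


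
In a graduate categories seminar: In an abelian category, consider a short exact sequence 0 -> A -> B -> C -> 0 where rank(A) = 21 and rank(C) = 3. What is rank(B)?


For a short exact sequence 0 -> A -> B -> C -> 0,
rank is additive: rank(B) = rank(A) + rank(C).
rank(B) = 21 + 3 = 24

24


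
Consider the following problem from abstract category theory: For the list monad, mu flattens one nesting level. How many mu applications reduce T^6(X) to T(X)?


Each application of mu: T^2 -> T removes one layer of nesting.
Starting at depth 6 (i.e., T^6(X)), we need to reach T(X).
Number of mu applications = 6 - 1 = 5

5


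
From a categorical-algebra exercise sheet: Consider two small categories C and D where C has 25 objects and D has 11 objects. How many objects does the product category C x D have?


The product category C x D has objects that are pairs (c, d).
Number of pairs = |Ob(C)| * |Ob(D)| = 25 * 11 = 275

275


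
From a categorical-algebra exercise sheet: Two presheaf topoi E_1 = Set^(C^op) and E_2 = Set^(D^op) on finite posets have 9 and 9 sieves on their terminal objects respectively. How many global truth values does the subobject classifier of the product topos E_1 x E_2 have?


In a product of presheaf topoi E_1 x E_2, the subobject classifier
is Omega = Omega_1 x Omega_2 (componentwise), so
|Omega(top)| = |Omega_1(top_1)| * |Omega_2(top_2)|.
= 9 * 9 = 81.

81


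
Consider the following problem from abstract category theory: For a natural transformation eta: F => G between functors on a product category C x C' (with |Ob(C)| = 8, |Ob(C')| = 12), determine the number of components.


A natural transformation eta: F => G assigns one component morphism per
object of the domain category.
The domain is the product category C x C', so
|Ob(C x C')| = |Ob(C)| * |Ob(C')| = 8 * 12 = 96.
Therefore eta has 96 component morphisms.

96


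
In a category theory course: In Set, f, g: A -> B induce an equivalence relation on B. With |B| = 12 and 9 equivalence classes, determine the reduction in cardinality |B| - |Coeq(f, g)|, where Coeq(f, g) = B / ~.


The coequalizer Coeq(f, g) = B / ~ has one element per equivalence class.
|B| = 12, |Coeq(f, g)| = 9.
|B| - |Coeq(f, g)| = 12 - 9 = 3.

3
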